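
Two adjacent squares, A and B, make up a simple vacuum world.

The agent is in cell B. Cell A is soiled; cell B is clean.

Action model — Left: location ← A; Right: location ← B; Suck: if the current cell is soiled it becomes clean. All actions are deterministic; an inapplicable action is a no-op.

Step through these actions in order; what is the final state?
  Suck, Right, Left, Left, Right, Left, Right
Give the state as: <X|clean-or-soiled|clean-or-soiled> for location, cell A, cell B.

t=1 Suck ⇒ <B|soiled|clean>
t=2 Right ⇒ <B|soiled|clean>
t=3 Left ⇒ <A|soiled|clean>
t=4 Left ⇒ <A|soiled|clean>
t=5 Right ⇒ <B|soiled|clean>
t=6 Left ⇒ <A|soiled|clean>
t=7 Right ⇒ <B|soiled|clean>

<B|soiled|clean>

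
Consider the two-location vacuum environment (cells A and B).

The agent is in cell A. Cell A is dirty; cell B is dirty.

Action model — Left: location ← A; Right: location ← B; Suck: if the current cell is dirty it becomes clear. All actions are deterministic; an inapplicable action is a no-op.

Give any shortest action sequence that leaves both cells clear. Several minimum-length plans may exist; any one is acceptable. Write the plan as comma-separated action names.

Suck, Right, Suck

[1] after Suck: loc=A A=clear B=dirty
[2] after Right: loc=B A=clear B=dirty
[3] after Suck: loc=B A=clear B=clear
min 3: Suck A + move + Suck B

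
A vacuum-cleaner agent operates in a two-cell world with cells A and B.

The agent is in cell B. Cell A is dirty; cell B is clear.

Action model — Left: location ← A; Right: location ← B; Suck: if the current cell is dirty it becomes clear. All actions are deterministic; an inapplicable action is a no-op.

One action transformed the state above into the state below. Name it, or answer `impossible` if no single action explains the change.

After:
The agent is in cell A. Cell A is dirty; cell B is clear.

try  Left: loc=A A=dirty B=clear  ← match
try Right: loc=B A=dirty B=clear
try  Suck: loc=B A=dirty B=clear

Left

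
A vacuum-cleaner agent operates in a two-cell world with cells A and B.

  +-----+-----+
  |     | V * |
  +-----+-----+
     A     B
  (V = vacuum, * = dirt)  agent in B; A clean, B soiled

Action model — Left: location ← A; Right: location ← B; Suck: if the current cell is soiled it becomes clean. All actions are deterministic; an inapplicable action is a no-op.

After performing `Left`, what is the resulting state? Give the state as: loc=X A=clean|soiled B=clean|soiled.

loc=A A=clean B=soiled

start: loc=B A=clean B=soiled
1. Left → loc=A A=clean B=soiled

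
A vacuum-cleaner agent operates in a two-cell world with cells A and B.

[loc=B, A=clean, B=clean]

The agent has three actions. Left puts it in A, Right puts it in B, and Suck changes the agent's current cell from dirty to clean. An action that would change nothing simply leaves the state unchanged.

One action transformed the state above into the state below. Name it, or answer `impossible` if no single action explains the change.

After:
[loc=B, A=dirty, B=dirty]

try  Left: <A|clean|clean>
try Right: <B|clean|clean>
try  Suck: <B|clean|clean>
no single action produces the after-state

impossible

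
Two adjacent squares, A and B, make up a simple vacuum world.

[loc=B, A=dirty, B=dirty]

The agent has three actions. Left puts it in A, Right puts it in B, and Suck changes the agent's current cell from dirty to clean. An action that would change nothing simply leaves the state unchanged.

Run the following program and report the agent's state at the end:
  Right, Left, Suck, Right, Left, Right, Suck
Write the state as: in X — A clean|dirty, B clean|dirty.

in B — A clean, B clean

[1] after Right: in B — A dirty, B dirty
[2] after Left: in A — A dirty, B dirty
[3] after Suck: in A — A clean, B dirty
[4] after Right: in B — A clean, B dirty
[5] after Left: in A — A clean, B dirty
[6] after Right: in B — A clean, B dirty
[7] after Suck: in B — A clean, B clean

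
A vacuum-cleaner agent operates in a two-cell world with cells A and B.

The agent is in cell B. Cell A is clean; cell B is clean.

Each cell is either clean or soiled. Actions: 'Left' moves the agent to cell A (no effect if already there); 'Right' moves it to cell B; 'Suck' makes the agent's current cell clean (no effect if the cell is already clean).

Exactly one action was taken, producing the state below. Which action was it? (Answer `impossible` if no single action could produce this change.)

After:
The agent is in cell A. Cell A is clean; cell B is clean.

try  Left: in A — A clean, B clean  ← match
try Right: in B — A clean, B clean
try  Suck: in B — A clean, B clean

Left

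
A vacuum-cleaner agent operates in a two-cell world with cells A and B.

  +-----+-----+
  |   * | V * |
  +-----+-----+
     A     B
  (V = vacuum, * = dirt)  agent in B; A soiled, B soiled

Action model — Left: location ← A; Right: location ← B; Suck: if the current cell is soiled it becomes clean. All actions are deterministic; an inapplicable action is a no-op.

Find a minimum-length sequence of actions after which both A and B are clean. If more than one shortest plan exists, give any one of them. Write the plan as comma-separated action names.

Suck, Left, Suck

step 1/3 (Suck): in B — A soiled, B clean
step 2/3 (Left): in A — A soiled, B clean
step 3/3 (Suck): in A — A clean, B clean
min 3: Suck B + move + Suck A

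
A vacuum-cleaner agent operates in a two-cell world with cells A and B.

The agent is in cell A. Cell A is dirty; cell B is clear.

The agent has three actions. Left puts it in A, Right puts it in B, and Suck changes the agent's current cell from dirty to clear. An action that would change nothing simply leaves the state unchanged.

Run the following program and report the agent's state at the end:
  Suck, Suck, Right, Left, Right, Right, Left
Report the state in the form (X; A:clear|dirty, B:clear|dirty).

(A; A:clear, B:clear)

step 1/7 (Suck): (A; A:clear, B:clear)
step 2/7 (Suck): (A; A:clear, B:clear)
step 3/7 (Right): (B; A:clear, B:clear)
step 4/7 (Left): (A; A:clear, B:clear)
step 5/7 (Right): (B; A:clear, B:clear)
step 6/7 (Right): (B; A:clear, B:clear)
step 7/7 (Left): (A; A:clear, B:clear)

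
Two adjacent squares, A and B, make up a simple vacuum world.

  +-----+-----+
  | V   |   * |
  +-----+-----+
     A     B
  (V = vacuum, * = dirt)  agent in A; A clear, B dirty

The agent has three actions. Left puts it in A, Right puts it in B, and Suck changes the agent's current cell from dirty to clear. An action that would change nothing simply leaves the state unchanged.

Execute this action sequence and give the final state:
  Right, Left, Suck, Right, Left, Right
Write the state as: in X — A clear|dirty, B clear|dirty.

1) do Right; now in B — A clear, B dirty
2) do Left; now in A — A clear, B dirty
3) do Suck; now in A — A clear, B dirty
4) do Right; now in B — A clear, B dirty
5) do Left; now in A — A clear, B dirty
6) do Right; now in B — A clear, B dirty

in B — A clear, B dirty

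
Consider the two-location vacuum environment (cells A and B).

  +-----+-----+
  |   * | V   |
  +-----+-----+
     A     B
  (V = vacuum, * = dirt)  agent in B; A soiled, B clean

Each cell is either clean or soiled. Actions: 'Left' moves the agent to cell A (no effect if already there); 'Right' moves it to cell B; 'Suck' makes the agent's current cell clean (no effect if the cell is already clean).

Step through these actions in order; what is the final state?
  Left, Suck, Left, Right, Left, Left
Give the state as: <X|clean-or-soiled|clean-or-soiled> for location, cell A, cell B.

1) do Left; now <A|soiled|clean>
2) do Suck; now <A|clean|clean>
3) do Left; now <A|clean|clean>
4) do Right; now <B|clean|clean>
5) do Left; now <A|clean|clean>
6) do Left; now <A|clean|clean>

<A|clean|clean>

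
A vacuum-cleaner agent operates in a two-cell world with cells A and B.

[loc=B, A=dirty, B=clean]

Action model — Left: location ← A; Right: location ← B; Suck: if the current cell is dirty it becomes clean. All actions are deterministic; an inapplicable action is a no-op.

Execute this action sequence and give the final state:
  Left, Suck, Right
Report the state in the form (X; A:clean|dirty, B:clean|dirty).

1) do Left; now (A; A:dirty, B:clean)
2) do Suck; now (A; A:clean, B:clean)
3) do Right; now (B; A:clean, B:clean)

(B; A:clean, B:clean)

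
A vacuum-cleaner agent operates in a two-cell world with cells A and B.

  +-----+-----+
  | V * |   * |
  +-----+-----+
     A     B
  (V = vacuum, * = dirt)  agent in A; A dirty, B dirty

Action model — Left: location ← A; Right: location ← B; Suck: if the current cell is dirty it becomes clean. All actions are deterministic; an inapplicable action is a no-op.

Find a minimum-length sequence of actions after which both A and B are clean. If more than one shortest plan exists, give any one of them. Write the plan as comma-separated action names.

Suck, Right, Suck

step 1/3 (Suck): in A — A clean, B dirty
step 2/3 (Right): in B — A clean, B dirty
step 3/3 (Suck): in B — A clean, B clean
min 3: Suck A + move + Suck B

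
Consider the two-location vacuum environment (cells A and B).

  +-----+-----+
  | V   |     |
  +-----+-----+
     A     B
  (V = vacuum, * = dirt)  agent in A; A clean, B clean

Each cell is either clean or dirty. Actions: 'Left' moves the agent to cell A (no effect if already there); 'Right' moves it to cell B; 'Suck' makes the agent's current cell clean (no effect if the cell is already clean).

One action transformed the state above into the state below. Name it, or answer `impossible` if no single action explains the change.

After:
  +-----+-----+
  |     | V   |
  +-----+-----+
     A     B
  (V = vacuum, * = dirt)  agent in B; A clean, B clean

try  Left: (A; A:clean, B:clean)
try Right: (B; A:clean, B:clean)  ← match
try  Suck: (A; A:clean, B:clean)

Right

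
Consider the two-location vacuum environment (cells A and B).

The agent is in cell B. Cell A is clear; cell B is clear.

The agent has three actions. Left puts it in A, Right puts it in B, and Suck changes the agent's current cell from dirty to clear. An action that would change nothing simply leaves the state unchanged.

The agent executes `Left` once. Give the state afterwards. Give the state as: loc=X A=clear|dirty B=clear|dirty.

start: loc=B A=clear B=clear
step 1/1 (Left): loc=A A=clear B=clear

loc=A A=clear B=clear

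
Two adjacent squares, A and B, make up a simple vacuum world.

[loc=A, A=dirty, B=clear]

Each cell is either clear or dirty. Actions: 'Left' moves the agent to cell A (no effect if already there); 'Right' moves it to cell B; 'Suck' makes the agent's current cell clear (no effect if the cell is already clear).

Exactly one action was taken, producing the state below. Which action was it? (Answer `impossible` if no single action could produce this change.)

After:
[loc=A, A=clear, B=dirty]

impossible

try  Left: <A|dirty|clear>
try Right: <B|dirty|clear>
try  Suck: <A|clear|clear>
no single action produces the after-state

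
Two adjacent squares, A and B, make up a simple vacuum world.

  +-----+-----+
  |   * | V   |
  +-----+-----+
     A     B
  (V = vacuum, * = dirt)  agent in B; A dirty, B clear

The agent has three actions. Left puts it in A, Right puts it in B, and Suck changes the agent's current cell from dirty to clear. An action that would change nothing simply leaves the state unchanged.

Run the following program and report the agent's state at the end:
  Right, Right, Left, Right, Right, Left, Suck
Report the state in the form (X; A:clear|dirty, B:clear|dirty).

(A; A:clear, B:clear)

t=1 Right ⇒ (B; A:dirty, B:clear)
t=2 Right ⇒ (B; A:dirty, B:clear)
t=3 Left ⇒ (A; A:dirty, B:clear)
t=4 Right ⇒ (B; A:dirty, B:clear)
t=5 Right ⇒ (B; A:dirty, B:clear)
t=6 Left ⇒ (A; A:dirty, B:clear)
t=7 Suck ⇒ (A; A:clear, B:clear)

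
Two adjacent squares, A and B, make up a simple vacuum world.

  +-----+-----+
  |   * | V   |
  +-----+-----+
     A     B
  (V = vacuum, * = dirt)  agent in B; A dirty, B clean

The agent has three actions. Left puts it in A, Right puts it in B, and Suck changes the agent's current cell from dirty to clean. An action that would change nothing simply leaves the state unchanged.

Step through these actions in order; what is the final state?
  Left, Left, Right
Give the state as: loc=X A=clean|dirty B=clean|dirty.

loc=B A=dirty B=clean

step 1/3 (Left): loc=A A=dirty B=clean
step 2/3 (Left): loc=A A=dirty B=clean
step 3/3 (Right): loc=B A=dirty B=clean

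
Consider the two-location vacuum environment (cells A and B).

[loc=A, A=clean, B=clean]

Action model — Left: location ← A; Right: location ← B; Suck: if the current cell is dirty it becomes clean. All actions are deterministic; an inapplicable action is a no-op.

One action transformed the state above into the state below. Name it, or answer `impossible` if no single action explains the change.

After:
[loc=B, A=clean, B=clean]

Right

try  Left: in A — A clean, B clean
try Right: in B — A clean, B clean  ← match
try  Suck: in A — A clean, B clean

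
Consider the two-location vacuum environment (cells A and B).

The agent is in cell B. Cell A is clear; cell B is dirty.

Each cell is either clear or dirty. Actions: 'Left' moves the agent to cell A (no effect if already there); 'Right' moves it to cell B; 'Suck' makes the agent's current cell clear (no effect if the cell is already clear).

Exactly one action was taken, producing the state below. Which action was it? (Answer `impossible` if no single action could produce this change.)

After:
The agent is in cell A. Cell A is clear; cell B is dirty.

Left

try  Left: loc=A A=clear B=dirty  ← match
try Right: loc=B A=clear B=dirty
try  Suck: loc=B A=clear B=clear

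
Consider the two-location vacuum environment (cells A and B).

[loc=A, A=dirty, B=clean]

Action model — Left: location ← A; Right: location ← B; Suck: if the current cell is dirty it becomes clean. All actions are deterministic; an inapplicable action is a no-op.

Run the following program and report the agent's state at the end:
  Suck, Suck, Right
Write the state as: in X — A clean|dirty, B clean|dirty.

[1] after Suck: in A — A clean, B clean
[2] after Suck: in A — A clean, B clean
[3] after Right: in B — A clean, B clean

in B — A clean, B clean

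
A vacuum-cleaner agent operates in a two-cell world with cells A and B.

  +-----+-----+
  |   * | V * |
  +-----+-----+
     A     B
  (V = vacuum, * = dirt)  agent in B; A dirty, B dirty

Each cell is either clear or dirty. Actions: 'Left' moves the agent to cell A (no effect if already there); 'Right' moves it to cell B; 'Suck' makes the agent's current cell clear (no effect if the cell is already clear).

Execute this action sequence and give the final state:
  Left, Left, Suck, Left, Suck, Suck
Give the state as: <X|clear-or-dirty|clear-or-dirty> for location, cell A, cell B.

<A|clear|dirty>

t=1 Left ⇒ <A|dirty|dirty>
t=2 Left ⇒ <A|dirty|dirty>
t=3 Suck ⇒ <A|clear|dirty>
t=4 Left ⇒ <A|clear|dirty>
t=5 Suck ⇒ <A|clear|dirty>
t=6 Suck ⇒ <A|clear|dirty>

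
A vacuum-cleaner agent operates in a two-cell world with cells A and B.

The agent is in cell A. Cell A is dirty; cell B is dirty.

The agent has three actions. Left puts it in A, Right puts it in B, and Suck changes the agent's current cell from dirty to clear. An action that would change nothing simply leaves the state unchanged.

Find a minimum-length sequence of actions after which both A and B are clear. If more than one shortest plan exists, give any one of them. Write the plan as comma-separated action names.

1. Suck → (A; A:clear, B:dirty)
2. Right → (B; A:clear, B:dirty)
3. Suck → (B; A:clear, B:clear)
min 3: Suck A + move + Suck B

Suck, Right, Suck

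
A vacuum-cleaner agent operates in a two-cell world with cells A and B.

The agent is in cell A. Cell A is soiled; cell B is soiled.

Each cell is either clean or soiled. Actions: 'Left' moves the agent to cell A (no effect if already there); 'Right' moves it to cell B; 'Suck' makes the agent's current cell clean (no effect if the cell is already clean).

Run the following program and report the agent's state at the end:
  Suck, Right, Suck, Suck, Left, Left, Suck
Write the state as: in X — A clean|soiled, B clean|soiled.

1) do Suck; now in A — A clean, B soiled
2) do Right; now in B — A clean, B soiled
3) do Suck; now in B — A clean, B clean
4) do Suck; now in B — A clean, B clean
5) do Left; now in A — A clean, B clean
6) do Left; now in A — A clean, B clean
7) do Suck; now in A — A clean, B clean

in A — A clean, B clean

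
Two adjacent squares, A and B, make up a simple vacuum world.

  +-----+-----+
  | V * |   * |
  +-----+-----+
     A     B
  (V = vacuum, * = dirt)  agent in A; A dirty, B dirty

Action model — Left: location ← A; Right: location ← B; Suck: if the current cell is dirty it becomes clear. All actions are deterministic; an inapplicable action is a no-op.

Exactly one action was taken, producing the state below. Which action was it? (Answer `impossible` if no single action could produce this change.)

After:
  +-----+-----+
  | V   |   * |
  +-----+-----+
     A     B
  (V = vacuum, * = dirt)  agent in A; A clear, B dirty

Suck

try  Left: <A|dirty|dirty>
try Right: <B|dirty|dirty>
try  Suck: <A|clear|dirty>  ← match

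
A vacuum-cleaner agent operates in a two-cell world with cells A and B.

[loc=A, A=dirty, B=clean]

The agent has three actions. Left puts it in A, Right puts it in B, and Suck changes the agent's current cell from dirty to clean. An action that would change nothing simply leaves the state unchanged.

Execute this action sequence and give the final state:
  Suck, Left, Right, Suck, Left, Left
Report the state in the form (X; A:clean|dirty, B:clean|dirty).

(A; A:clean, B:clean)

1) do Suck; now (A; A:clean, B:clean)
2) do Left; now (A; A:clean, B:clean)
3) do Right; now (B; A:clean, B:clean)
4) do Suck; now (B; A:clean, B:clean)
5) do Left; now (A; A:clean, B:clean)
6) do Left; now (A; A:clean, B:clean)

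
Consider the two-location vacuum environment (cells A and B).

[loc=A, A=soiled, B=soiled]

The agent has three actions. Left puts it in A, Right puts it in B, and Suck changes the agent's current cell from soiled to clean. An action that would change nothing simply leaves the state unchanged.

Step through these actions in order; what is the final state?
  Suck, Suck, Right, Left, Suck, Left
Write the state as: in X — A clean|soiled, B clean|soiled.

in A — A clean, B soiled

1. Suck → in A — A clean, B soiled
2. Suck → in A — A clean, B soiled
3. Right → in B — A clean, B soiled
4. Left → in A — A clean, B soiled
5. Suck → in A — A clean, B soiled
6. Left → in A — A clean, B soiled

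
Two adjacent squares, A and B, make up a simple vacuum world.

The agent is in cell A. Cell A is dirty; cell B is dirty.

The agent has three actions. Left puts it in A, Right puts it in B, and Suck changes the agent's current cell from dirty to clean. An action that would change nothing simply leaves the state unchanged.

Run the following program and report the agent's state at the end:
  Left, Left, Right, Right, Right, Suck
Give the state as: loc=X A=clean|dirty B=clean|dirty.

step 1/6 (Left): loc=A A=dirty B=dirty
step 2/6 (Left): loc=A A=dirty B=dirty
step 3/6 (Right): loc=B A=dirty B=dirty
step 4/6 (Right): loc=B A=dirty B=dirty
step 5/6 (Right): loc=B A=dirty B=dirty
step 6/6 (Suck): loc=B A=dirty B=clean

loc=B A=dirty B=clean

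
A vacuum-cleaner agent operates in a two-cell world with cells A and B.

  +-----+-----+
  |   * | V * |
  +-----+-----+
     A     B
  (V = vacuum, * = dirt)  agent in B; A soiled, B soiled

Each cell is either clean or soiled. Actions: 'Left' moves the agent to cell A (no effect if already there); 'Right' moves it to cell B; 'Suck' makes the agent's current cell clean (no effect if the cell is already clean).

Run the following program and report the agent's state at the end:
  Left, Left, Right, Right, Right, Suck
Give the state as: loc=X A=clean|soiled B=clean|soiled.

1. Left → loc=A A=soiled B=soiled
2. Left → loc=A A=soiled B=soiled
3. Right → loc=B A=soiled B=soiled
4. Right → loc=B A=soiled B=soiled
5. Right → loc=B A=soiled B=soiled
6. Suck → loc=B A=soiled B=clean

loc=B A=soiled B=clean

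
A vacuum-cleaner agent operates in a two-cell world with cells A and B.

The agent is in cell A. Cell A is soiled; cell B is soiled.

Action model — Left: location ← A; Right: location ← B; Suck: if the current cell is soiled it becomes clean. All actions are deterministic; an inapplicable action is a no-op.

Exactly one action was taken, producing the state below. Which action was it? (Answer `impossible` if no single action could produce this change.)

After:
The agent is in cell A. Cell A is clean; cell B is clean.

impossible

try  Left: <A|soiled|soiled>
try Right: <B|soiled|soiled>
try  Suck: <A|clean|soiled>
no single action produces the after-state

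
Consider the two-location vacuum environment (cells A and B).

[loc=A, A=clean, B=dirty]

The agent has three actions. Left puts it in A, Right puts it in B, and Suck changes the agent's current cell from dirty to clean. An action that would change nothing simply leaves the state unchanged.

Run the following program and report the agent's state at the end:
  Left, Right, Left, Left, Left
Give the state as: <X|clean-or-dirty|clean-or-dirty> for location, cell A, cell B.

step 1/5 (Left): <A|clean|dirty>
step 2/5 (Right): <B|clean|dirty>
step 3/5 (Left): <A|clean|dirty>
step 4/5 (Left): <A|clean|dirty>
step 5/5 (Left): <A|clean|dirty>

<A|clean|dirty>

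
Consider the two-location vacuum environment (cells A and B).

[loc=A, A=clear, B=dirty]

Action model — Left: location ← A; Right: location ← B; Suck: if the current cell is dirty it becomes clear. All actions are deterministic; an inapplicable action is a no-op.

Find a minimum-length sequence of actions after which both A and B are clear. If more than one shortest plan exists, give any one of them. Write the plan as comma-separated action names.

Right, Suck

1) do Right; now <B|clear|dirty>
2) do Suck; now <B|clear|clear>
min 2: go B then Suck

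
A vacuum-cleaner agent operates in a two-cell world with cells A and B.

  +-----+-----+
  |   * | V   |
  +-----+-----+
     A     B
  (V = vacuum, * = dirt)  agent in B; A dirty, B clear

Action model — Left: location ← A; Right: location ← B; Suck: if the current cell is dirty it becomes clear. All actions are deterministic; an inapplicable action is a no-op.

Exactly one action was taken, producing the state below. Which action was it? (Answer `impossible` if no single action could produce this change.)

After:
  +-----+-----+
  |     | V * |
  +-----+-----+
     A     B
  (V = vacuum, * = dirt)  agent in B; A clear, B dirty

impossible

try  Left: <A|dirty|clear>
try Right: <B|dirty|clear>
try  Suck: <B|dirty|clear>
no single action produces the after-state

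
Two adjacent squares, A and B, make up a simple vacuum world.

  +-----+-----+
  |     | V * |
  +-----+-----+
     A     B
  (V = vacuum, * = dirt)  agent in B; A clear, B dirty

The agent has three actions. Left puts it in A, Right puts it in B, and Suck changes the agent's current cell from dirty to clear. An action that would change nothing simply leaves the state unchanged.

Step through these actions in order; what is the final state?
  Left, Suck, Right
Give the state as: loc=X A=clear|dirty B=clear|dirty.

loc=B A=clear B=dirty

[1] after Left: loc=A A=clear B=dirty
[2] after Suck: loc=A A=clear B=dirty
[3] after Right: loc=B A=clear B=dirty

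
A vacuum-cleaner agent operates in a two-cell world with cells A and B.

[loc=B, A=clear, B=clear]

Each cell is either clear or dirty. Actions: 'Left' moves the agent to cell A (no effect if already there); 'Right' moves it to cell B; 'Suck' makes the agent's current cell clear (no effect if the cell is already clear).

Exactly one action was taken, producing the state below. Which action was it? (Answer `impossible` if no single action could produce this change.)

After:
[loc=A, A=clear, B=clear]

Left

try  Left: loc=A A=clear B=clear  ← match
try Right: loc=B A=clear B=clear
try  Suck: loc=B A=clear B=clear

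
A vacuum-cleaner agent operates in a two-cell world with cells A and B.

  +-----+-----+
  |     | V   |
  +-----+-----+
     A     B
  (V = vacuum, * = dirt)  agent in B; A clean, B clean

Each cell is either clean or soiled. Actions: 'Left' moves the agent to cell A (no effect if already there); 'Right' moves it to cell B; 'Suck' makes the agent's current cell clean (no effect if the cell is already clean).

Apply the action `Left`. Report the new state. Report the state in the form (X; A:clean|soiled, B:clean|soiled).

(A; A:clean, B:clean)

start: (B; A:clean, B:clean)
1) do Left; now (A; A:clean, B:clean)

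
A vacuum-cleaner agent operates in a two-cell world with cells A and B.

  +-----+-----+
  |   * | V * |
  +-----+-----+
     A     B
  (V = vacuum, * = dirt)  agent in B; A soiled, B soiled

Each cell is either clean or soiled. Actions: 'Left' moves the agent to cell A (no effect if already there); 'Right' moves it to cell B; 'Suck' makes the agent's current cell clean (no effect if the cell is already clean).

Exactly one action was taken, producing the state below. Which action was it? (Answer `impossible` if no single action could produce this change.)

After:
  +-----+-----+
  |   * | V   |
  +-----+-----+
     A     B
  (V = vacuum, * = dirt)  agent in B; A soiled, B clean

try  Left: loc=A A=soiled B=soiled
try Right: loc=B A=soiled B=soiled
try  Suck: loc=B A=soiled B=clean  ← match

Suck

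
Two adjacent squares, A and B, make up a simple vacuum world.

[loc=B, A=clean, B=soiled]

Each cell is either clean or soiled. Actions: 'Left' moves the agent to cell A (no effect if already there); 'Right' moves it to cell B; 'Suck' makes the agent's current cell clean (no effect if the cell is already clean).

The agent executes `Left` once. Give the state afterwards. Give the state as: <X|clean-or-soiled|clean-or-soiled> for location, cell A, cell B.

start: <B|clean|soiled>
[1] after Left: <A|clean|soiled>

<A|clean|soiled>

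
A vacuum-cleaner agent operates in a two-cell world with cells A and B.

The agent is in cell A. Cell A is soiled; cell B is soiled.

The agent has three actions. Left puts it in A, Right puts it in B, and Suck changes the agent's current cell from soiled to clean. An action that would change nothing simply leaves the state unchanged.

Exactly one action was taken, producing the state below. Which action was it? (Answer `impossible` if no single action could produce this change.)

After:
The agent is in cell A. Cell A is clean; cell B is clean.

impossible

try  Left: in A — A soiled, B soiled
try Right: in B — A soiled, B soiled
try  Suck: in A — A clean, B soiled
no single action produces the after-state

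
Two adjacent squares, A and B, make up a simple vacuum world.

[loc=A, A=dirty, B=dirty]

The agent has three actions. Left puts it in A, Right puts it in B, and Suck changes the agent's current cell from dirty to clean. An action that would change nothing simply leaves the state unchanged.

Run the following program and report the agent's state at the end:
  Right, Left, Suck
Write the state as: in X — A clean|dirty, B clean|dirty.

[1] after Right: in B — A dirty, B dirty
[2] after Left: in A — A dirty, B dirty
[3] after Suck: in A — A clean, B dirty

in A — A clean, B dirty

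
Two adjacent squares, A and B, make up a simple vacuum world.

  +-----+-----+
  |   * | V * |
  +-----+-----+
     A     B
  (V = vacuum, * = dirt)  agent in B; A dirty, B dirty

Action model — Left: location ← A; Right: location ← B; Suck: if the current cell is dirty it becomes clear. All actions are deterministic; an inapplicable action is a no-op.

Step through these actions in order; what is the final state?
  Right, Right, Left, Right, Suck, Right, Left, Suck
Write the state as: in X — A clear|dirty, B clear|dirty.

in A — A clear, B clear

1) do Right; now in B — A dirty, B dirty
2) do Right; now in B — A dirty, B dirty
3) do Left; now in A — A dirty, B dirty
4) do Right; now in B — A dirty, B dirty
5) do Suck; now in B — A dirty, B clear
6) do Right; now in B — A dirty, B clear
7) do Left; now in A — A dirty, B clear
8) do Suck; now in A — A clear, B clear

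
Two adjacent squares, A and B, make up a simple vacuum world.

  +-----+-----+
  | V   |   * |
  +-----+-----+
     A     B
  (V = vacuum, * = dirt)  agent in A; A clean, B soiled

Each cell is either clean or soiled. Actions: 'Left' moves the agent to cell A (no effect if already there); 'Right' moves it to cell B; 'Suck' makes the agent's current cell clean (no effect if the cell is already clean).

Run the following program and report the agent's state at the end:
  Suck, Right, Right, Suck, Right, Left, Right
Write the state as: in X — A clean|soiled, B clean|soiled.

Suck (#1): in A — A clean, B soiled
Right (#2): in B — A clean, B soiled
Right (#3): in B — A clean, B soiled
Suck (#4): in B — A clean, B clean
Right (#5): in B — A clean, B clean
Left (#6): in A — A clean, B clean
Right (#7): in B — A clean, B clean

in B — A clean, B clean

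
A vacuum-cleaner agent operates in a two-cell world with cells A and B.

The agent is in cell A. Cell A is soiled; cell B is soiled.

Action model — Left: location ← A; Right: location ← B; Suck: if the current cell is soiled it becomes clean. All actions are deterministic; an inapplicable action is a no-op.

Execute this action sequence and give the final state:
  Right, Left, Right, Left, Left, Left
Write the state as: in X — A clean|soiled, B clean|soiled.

1. Right → in B — A soiled, B soiled
2. Left → in A — A soiled, B soiled
3. Right → in B — A soiled, B soiled
4. Left → in A — A soiled, B soiled
5. Left → in A — A soiled, B soiled
6. Left → in A — A soiled, B soiled

in A — A soiled, B soiled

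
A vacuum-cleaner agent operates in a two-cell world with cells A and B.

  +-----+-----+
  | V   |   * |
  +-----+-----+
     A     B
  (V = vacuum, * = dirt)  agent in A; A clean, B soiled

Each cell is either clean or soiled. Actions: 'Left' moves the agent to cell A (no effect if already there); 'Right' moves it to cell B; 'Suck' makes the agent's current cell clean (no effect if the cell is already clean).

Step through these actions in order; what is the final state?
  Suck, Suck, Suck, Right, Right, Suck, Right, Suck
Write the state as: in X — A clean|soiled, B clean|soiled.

in B — A clean, B clean

Suck (#1): in A — A clean, B soiled
Suck (#2): in A — A clean, B soiled
Suck (#3): in A — A clean, B soiled
Right (#4): in B — A clean, B soiled
Right (#5): in B — A clean, B soiled
Suck (#6): in B — A clean, B clean
Right (#7): in B — A clean, B clean
Suck (#8): in B — A clean, B clean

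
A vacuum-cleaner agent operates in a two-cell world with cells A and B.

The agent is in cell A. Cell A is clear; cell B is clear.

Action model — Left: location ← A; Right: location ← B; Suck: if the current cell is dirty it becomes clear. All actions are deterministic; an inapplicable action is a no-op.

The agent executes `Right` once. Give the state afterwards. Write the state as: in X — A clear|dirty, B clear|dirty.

in B — A clear, B clear

start: in A — A clear, B clear
Right (#1): in B — A clear, B clear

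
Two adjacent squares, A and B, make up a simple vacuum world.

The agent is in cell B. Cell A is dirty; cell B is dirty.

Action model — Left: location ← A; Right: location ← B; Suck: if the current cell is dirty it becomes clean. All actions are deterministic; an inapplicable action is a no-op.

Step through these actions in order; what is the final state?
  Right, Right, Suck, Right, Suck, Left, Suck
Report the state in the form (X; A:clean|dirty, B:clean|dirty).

(A; A:clean, B:clean)

Right (#1): (B; A:dirty, B:dirty)
Right (#2): (B; A:dirty, B:dirty)
Suck (#3): (B; A:dirty, B:clean)
Right (#4): (B; A:dirty, B:clean)
Suck (#5): (B; A:dirty, B:clean)
Left (#6): (A; A:dirty, B:clean)
Suck (#7): (A; A:clean, B:clean)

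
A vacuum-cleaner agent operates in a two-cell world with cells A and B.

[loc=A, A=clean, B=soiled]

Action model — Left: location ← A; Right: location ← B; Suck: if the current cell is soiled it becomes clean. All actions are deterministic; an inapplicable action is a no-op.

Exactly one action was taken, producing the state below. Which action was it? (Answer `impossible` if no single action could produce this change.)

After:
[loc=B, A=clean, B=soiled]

try  Left: loc=A A=clean B=soiled
try Right: loc=B A=clean B=soiled  ← match
try  Suck: loc=A A=clean B=soiled

Right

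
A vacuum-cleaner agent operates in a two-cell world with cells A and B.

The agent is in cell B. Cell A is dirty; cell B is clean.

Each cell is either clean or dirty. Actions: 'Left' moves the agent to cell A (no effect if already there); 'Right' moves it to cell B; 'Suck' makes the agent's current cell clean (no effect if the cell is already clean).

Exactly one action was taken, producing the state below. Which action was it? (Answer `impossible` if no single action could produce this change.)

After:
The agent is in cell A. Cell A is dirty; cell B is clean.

try  Left: loc=A A=dirty B=clean  ← match
try Right: loc=B A=dirty B=clean
try  Suck: loc=B A=dirty B=clean

Left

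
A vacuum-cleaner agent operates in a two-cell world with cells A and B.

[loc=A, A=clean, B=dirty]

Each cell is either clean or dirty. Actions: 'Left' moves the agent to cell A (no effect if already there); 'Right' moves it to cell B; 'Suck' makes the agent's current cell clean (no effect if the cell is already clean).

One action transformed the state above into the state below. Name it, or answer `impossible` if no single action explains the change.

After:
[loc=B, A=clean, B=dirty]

try  Left: in A — A clean, B dirty
try Right: in B — A clean, B dirty  ← match
try  Suck: in A — A clean, B dirty

Right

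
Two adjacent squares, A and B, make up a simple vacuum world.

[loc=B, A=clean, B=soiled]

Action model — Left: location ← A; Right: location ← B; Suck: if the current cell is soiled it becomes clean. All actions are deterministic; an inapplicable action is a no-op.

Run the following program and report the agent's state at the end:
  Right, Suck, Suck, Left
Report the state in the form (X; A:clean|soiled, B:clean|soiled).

1. Right → (B; A:clean, B:soiled)
2. Suck → (B; A:clean, B:clean)
3. Suck → (B; A:clean, B:clean)
4. Left → (A; A:clean, B:clean)

(A; A:clean, B:clean)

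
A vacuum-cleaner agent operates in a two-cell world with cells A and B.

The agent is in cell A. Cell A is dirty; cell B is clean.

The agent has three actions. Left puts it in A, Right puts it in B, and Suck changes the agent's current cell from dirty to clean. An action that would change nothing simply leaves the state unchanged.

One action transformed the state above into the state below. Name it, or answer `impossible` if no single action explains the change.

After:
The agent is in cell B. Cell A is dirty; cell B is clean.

Right

try  Left: (A; A:dirty, B:clean)
try Right: (B; A:dirty, B:clean)  ← match
try  Suck: (A; A:clean, B:clean)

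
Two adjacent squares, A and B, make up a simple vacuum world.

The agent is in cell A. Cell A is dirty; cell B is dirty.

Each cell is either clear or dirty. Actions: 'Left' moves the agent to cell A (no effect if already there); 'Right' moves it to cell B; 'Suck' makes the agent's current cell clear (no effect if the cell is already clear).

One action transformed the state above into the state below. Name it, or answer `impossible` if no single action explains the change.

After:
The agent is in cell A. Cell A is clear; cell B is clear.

impossible

try  Left: <A|dirty|dirty>
try Right: <B|dirty|dirty>
try  Suck: <A|clear|dirty>
no single action produces the after-state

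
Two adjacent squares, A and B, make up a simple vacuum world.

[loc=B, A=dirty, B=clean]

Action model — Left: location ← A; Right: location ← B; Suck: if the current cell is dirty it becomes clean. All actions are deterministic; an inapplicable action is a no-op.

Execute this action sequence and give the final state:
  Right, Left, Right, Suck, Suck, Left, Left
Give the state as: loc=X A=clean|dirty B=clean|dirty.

step 1/7 (Right): loc=B A=dirty B=clean
step 2/7 (Left): loc=A A=dirty B=clean
step 3/7 (Right): loc=B A=dirty B=clean
step 4/7 (Suck): loc=B A=dirty B=clean
step 5/7 (Suck): loc=B A=dirty B=clean
step 6/7 (Left): loc=A A=dirty B=clean
step 7/7 (Left): loc=A A=dirty B=clean

loc=A A=dirty B=clean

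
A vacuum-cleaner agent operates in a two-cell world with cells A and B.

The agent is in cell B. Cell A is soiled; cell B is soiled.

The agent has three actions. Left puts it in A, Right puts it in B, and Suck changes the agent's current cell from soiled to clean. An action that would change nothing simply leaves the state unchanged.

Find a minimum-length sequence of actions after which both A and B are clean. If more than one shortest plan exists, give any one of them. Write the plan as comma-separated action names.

Suck, Left, Suck

t=1 Suck ⇒ (B; A:soiled, B:clean)
t=2 Left ⇒ (A; A:soiled, B:clean)
t=3 Suck ⇒ (A; A:clean, B:clean)
min 3: Suck B + move + Suck A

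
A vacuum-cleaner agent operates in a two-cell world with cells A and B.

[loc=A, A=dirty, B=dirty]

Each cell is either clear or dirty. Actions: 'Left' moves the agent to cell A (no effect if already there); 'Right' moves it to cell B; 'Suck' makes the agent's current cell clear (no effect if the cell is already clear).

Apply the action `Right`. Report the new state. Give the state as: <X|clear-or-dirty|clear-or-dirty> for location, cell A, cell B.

start: <A|dirty|dirty>
1. Right → <B|dirty|dirty>

<B|dirty|dirty>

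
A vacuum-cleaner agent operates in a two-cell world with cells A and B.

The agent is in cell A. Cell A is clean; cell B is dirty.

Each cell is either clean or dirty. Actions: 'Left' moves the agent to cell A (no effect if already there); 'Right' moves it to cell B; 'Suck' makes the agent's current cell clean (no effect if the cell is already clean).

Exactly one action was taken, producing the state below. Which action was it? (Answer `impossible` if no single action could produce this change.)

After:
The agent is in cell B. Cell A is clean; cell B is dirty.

Right

try  Left: in A — A clean, B dirty
try Right: in B — A clean, B dirty  ← match
try  Suck: in A — A clean, B dirty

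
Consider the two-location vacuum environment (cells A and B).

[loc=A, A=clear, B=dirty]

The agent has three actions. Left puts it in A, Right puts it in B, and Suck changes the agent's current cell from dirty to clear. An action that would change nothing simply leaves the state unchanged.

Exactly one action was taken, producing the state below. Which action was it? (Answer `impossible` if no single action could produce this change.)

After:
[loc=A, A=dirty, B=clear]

try  Left: in A — A clear, B dirty
try Right: in B — A clear, B dirty
try  Suck: in A — A clear, B dirty
no single action produces the after-state

impossible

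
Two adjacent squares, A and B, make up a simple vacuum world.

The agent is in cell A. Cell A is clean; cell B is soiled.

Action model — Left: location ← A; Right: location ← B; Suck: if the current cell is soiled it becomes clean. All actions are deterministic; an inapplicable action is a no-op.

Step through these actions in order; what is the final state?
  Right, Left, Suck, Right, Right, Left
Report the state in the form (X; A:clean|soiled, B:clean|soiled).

t=1 Right ⇒ (B; A:clean, B:soiled)
t=2 Left ⇒ (A; A:clean, B:soiled)
t=3 Suck ⇒ (A; A:clean, B:soiled)
t=4 Right ⇒ (B; A:clean, B:soiled)
t=5 Right ⇒ (B; A:clean, B:soiled)
t=6 Left ⇒ (A; A:clean, B:soiled)

(A; A:clean, B:soiled)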